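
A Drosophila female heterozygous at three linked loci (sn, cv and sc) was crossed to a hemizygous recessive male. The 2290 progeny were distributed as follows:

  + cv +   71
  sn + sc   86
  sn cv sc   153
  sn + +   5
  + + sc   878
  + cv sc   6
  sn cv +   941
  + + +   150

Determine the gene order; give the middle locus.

The two most frequent reciprocal classes, sn cv + and + + sc, are the parental types, so the F1 was sn cv + / + + sc.
The two rarest classes, sn + + and + cv sc, are the double crossovers. Comparing them with the parentals, only the cv allele has switched, so cv is the middle locus and the order is sn – cv – sc.

cv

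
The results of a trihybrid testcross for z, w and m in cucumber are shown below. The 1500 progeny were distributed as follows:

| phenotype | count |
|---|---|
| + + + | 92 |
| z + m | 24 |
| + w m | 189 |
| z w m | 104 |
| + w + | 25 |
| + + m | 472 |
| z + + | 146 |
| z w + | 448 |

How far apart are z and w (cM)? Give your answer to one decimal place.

The two most frequent reciprocal classes, z w + and + + m, are the parental types, so the F1 was z w + / + + m.
The two rarest classes, + w + and z + m, are the double crossovers. Comparing them with the parentals, only the z allele has switched, so z is the middle locus and the order is w – z – m.
Crossovers in the w–z interval produce the single-crossover classes z + + and + w m (146 + 189 = 335) plus the double crossovers (49).
RF(w–z) = (335 + 49) / 1500 = 384/1500 = 0.2560 → 25.6 cM.

25.6 cM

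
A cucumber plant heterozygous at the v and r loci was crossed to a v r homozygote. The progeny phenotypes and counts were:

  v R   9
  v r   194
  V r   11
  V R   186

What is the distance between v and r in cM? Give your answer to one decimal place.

5.0 cM

The two most frequent classes, V R (186) and v r (194), are the parental types, so the F1 was V R / v r.
The recombinant classes are V r and v R: 11 + 9 = 20.
Recombination frequency = 20/400 = 0.0500 ≈ 5.0%, i.e. 5.0 cM.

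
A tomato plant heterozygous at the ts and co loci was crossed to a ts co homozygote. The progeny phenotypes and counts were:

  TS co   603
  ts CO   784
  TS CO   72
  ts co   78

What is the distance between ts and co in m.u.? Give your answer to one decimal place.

9.8 m.u.

The two most frequent classes, TS co (603) and ts CO (784), are the parental types, so the F1 was TS co / ts CO.
The recombinant classes are TS CO and ts co: 72 + 78 = 150.
Recombination frequency = 150/1537 = 0.0976 ≈ 9.8%, i.e. 9.8 m.u.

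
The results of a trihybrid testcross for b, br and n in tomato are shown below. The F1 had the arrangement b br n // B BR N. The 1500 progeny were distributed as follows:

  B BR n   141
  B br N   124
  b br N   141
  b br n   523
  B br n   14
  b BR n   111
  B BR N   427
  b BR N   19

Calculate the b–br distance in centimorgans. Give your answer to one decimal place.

17.9 centimorgans

The two rarest classes, B br n and b BR N, are the double crossovers. Comparing them with the parentals, only the b allele has switched, so b is the middle locus and the order is n – b – br.
Crossovers in the b–br interval produce the single-crossover classes b BR n and B br N (111 + 124 = 235) plus the double crossovers (33).
RF(b–br) = (235 + 33) / 1500 = 268/1500 = 0.1787 → 17.9 centimorgans.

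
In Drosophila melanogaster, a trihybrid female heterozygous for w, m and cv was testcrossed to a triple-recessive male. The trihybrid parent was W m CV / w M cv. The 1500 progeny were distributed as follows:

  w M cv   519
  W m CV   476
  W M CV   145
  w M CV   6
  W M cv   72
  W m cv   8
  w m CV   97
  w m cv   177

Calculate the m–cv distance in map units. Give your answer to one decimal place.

22.4 map units

The two rarest classes, W m cv and w M CV, are the double crossovers. Comparing them with the parentals, only the cv allele has switched, so cv is the middle locus and the order is m – cv – w.
Crossovers in the m–cv interval produce the single-crossover classes W M CV and w m cv (145 + 177 = 322) plus the double crossovers (14).
RF(m–cv) = (322 + 14) / 1500 = 336/1500 = 0.2240 → 22.4 map units.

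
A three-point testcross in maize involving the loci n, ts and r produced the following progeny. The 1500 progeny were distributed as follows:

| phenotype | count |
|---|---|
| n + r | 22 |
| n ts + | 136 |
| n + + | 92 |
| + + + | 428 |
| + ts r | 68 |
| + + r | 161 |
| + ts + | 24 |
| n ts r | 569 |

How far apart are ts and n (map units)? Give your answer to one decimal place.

13.7 map units

The two most frequent reciprocal classes, n ts r and + + +, are the parental types, so the F1 was n ts r / + + +.
The two rarest classes, n + r and + ts +, are the double crossovers. Comparing them with the parentals, only the ts allele has switched, so ts is the middle locus and the order is r – ts – n.
Crossovers in the ts–n interval produce the single-crossover classes + ts r and n + + (68 + 92 = 160) plus the double crossovers (46).
RF(ts–n) = (160 + 46) / 1500 = 206/1500 = 0.1373 → 13.7 map units.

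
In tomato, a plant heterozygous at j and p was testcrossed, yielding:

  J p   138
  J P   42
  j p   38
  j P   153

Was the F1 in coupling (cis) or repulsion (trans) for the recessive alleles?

trans

The two most frequent classes are J p (138) and j P (153); these are the parental (non-recombinant) types.
So the F1 carried J p on one chromosome and j P on the other — the recessive alleles are on opposite chromosomes (trans / repulsion).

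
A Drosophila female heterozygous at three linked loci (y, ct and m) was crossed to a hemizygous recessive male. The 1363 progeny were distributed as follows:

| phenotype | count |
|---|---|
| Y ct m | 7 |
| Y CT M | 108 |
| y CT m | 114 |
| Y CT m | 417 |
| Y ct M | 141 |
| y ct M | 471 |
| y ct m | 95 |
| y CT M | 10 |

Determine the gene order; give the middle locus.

ct

The two most frequent reciprocal classes, y ct M and Y CT m, are the parental types, so the F1 was y ct M / Y CT m.
The two rarest classes, y CT M and Y ct m, are the double crossovers. Comparing them with the parentals, only the ct allele has switched, so ct is the middle locus and the order is m – ct – y.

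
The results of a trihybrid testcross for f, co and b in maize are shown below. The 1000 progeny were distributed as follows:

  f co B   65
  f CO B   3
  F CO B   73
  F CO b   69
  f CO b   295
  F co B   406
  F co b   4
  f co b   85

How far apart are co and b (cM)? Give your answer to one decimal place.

The two most frequent reciprocal classes, f CO b and F co B, are the parental types, so the F1 was f CO b / F co B.
The two rarest classes, f CO B and F co b, are the double crossovers. Comparing them with the parentals, only the b allele has switched, so b is the middle locus and the order is f – b – co.
Crossovers in the b–co interval produce the single-crossover classes f co b and F CO B (85 + 73 = 158) plus the double crossovers (7).
RF(b–co) = (158 + 7) / 1000 = 165/1000 = 0.1650 → 16.5 cM.

16.5 cM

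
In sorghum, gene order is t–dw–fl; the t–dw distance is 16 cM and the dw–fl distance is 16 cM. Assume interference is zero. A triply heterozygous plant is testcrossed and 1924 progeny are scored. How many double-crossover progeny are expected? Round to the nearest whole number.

Map distances give recombination frequencies of 0.160 and 0.160 for the two intervals.
With no interference, expected double-crossover frequency = 0.160 × 0.160 = 0.02560.
Expected number = 0.02560 × 1924 = 49.25 ≈ 49.

49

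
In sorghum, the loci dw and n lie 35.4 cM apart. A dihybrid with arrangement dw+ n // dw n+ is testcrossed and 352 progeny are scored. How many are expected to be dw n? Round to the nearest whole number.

62

A map distance of 35.4 cM corresponds to a recombination frequency of 0.354.
The F1 is dw+ n / dw n+, so dw n is a recombinant gamete class with expected frequency r/2 = 0.354/2 = 0.1770.
Expected number = 0.1770 × 352 = 62.30 ≈ 62.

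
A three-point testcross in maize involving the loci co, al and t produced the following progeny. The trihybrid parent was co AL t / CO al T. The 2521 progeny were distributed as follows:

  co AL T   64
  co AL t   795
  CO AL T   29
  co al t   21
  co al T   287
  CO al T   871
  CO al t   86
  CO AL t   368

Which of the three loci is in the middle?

al

The two rarest classes, co al t and CO AL T, are the double crossovers. Comparing them with the parentals, only the al allele has switched, so al is the middle locus and the order is t – al – co.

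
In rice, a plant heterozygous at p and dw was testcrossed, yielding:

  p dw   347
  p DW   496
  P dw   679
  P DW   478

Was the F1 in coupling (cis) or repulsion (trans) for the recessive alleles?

The two most frequent classes are P dw (679) and p DW (496); these are the parental (non-recombinant) types.
So the F1 carried P dw on one chromosome and p DW on the other — the recessive alleles are on opposite chromosomes (trans / repulsion).

trans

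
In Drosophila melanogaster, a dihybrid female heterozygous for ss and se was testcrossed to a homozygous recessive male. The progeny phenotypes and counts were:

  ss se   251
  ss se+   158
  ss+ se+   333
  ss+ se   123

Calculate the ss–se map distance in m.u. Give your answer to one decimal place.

32.5 m.u.

The two most frequent classes, ss+ se+ (333) and ss se (251), are the parental types, so the F1 was ss+ se+ / ss se.
The recombinant classes are ss+ se and ss se+: 123 + 158 = 281.
Recombination frequency = 281/865 = 0.3249 ≈ 32.5%, i.e. 32.5 m.u.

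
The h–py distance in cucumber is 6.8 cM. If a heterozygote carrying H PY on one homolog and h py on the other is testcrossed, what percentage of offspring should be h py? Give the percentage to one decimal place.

46.6%

A map distance of 6.8 cM corresponds to a recombination frequency of 0.068.
The F1 is H PY / h py, so h py is a parental gamete class with expected frequency (1 − r)/2 = 0.932/2 = 0.4660.
That is 0.4660 = 46.6% of the progeny.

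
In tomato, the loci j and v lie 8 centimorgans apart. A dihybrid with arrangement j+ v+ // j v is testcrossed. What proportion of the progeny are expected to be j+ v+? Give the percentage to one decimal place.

A map distance of 8 centimorgans corresponds to a recombination frequency of 0.080.
The F1 is j+ v+ / j v, so j+ v+ is a parental gamete class with expected frequency (1 − r)/2 = 0.920/2 = 0.4600.
That is 0.4600 = 46.0% of the progeny.

46.0%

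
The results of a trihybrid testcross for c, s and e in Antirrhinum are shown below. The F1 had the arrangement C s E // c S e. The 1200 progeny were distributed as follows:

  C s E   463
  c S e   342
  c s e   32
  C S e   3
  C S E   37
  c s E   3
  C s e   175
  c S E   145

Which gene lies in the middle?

c

The two rarest classes, c s E and C S e, are the double crossovers. Comparing them with the parentals, only the c allele has switched, so c is the middle locus and the order is e – c – s.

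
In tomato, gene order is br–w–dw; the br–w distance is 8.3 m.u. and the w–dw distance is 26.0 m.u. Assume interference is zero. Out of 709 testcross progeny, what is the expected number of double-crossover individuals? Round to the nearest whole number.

Map distances give recombination frequencies of 0.083 and 0.260 for the two intervals.
With no interference, expected double-crossover frequency = 0.083 × 0.260 = 0.02158.
Expected number = 0.02158 × 709 = 15.30 ≈ 15.

15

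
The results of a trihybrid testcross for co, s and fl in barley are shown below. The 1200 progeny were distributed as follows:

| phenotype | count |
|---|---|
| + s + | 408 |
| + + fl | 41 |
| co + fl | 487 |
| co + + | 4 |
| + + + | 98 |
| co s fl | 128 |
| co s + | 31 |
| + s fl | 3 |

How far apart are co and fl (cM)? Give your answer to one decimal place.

6.6 cM

The two most frequent reciprocal classes, co + fl and + s +, are the parental types, so the F1 was co + fl / + s +.
The two rarest classes, co + + and + s fl, are the double crossovers. Comparing them with the parentals, only the fl allele has switched, so fl is the middle locus and the order is s – fl – co.
Crossovers in the fl–co interval produce the single-crossover classes + + fl and co s + (41 + 31 = 72) plus the double crossovers (7).
RF(fl–co) = (72 + 7) / 1200 = 79/1200 = 0.0658 → 6.6 cM.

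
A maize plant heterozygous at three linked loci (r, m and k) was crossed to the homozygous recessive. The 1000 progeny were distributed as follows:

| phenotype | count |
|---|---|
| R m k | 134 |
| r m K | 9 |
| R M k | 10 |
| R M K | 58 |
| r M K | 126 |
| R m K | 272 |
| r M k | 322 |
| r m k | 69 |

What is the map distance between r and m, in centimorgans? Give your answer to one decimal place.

The two most frequent reciprocal classes, R m K and r M k, are the parental types, so the F1 was R m K / r M k.
The two rarest classes, r m K and R M k, are the double crossovers. Comparing them with the parentals, only the r allele has switched, so r is the middle locus and the order is m – r – k.
Crossovers in the m–r interval produce the single-crossover classes R M K and r m k (58 + 69 = 127) plus the double crossovers (19).
RF(m–r) = (127 + 19) / 1000 = 146/1000 = 0.1460 → 14.6 centimorgans.

14.6 centimorgans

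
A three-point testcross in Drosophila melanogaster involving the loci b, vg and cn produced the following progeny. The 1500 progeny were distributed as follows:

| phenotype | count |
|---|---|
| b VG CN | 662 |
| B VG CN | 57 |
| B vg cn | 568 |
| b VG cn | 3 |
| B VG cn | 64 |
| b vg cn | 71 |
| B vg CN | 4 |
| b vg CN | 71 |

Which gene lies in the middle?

The two most frequent reciprocal classes, b VG CN and B vg cn, are the parental types, so the F1 was b VG CN / B vg cn.
The two rarest classes, b VG cn and B vg CN, are the double crossovers. Comparing them with the parentals, only the cn allele has switched, so cn is the middle locus and the order is vg – cn – b.

cn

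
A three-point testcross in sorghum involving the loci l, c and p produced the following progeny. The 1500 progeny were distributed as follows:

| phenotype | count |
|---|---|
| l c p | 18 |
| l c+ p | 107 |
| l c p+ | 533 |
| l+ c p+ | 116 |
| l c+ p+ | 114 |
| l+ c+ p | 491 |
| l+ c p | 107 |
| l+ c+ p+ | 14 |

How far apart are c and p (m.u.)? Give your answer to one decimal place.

The two most frequent reciprocal classes, l c p+ and l+ c+ p, are the parental types, so the F1 was l c p+ / l+ c+ p.
The two rarest classes, l c p and l+ c+ p+, are the double crossovers. Comparing them with the parentals, only the p allele has switched, so p is the middle locus and the order is c – p – l.
Crossovers in the c–p interval produce the single-crossover classes l c+ p+ and l+ c p (114 + 107 = 221) plus the double crossovers (32).
RF(c–p) = (221 + 32) / 1500 = 253/1500 = 0.1687 → 16.9 m.u.

16.9 m.u.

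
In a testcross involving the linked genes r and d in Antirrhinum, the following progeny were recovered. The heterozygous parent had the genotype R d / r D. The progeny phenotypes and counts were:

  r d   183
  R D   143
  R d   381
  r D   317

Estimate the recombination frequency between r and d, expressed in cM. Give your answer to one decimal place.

The recombinant classes are R D and r d: 143 + 183 = 326.
Recombination frequency = 326/1024 = 0.3184 ≈ 31.8%, i.e. 31.8 cM.

31.8 cM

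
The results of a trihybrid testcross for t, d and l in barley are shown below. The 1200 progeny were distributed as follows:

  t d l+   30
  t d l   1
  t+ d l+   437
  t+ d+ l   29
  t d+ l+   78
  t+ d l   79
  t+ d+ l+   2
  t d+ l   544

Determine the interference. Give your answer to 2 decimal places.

0.64

The two most frequent reciprocal classes, t d+ l and t+ d l+, are the parental types, so the F1 was t d+ l / t+ d l+.
The two rarest classes, t d l and t+ d+ l+, are the double crossovers. Comparing them with the parentals, only the d allele has switched, so d is the middle locus and the order is t – d – l.
t–d: (59 + 3)/1200 = 0.0517; d–l: (157 + 3)/1200 = 0.1333.
Expected DCO frequency = 0.0517 × 0.1333 ≈ 0.00689; observed = 3/1200 ≈ 0.00250.
Coefficient of coincidence = 0.00250/0.00689 ≈ 0.36; interference = 1 − 0.36 = 0.64.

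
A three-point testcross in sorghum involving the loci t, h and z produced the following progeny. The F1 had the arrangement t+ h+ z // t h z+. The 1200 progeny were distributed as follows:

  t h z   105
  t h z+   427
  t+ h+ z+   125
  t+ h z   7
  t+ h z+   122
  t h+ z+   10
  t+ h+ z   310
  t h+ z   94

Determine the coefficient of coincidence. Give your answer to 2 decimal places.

0.35

The two rarest classes, t+ h z and t h+ z+, are the double crossovers. Comparing them with the parentals, only the h allele has switched, so h is the middle locus and the order is z – h – t.
z–h: (230 + 17)/1200 = 0.2058; h–t: (216 + 17)/1200 = 0.1942.
Expected DCO frequency = 0.2058 × 0.1942 ≈ 0.03997; observed = 17/1200 ≈ 0.01417.
Coefficient of coincidence = 0.01417/0.03997 ≈ 0.35.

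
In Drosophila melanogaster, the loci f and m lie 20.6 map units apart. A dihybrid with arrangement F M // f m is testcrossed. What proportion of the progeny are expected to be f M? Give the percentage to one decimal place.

A map distance of 20.6 map units corresponds to a recombination frequency of 0.206.
The F1 is F M / f m, so f M is a recombinant gamete class with expected frequency r/2 = 0.206/2 = 0.1030.
That is 0.1030 = 10.3% of the progeny.

10.3%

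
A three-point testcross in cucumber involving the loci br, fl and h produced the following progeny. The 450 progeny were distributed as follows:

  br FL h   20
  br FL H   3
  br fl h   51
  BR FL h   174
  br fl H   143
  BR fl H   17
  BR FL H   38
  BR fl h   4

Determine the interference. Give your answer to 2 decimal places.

0.25

The two most frequent reciprocal classes, BR FL h and br fl H, are the parental types, so the F1 was BR FL h / br fl H.
The two rarest classes, BR fl h and br FL H, are the double crossovers. Comparing them with the parentals, only the fl allele has switched, so fl is the middle locus and the order is h – fl – br.
h–fl: (89 + 7)/450 = 0.2133; fl–br: (37 + 7)/450 = 0.0978.
Expected DCO frequency = 0.2133 × 0.0978 ≈ 0.02086; observed = 7/450 ≈ 0.01556.
Coefficient of coincidence = 0.01556/0.02086 ≈ 0.75; interference = 1 − 0.75 = 0.25.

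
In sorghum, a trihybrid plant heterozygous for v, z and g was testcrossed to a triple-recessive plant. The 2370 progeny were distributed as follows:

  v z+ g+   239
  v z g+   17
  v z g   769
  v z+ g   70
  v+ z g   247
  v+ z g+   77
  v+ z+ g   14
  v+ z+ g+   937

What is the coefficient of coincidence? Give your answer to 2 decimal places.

0.80

The two most frequent reciprocal classes, v+ z+ g+ and v z g, are the parental types, so the F1 was v+ z+ g+ / v z g.
The two rarest classes, v+ z+ g and v z g+, are the double crossovers. Comparing them with the parentals, only the g allele has switched, so g is the middle locus and the order is v – g – z.
v–g: (486 + 31)/2370 = 0.2181; g–z: (147 + 31)/2370 = 0.0751.
Expected DCO frequency = 0.2181 × 0.0751 ≈ 0.01638; observed = 31/2370 ≈ 0.01308.
Coefficient of coincidence = 0.01308/0.01638 ≈ 0.80.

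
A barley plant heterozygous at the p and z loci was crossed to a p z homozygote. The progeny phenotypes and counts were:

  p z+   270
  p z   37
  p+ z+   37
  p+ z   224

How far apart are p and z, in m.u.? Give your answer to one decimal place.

13.0 m.u.

The two most frequent classes, p+ z (224) and p z+ (270), are the parental types, so the F1 was p+ z / p z+.
The recombinant classes are p+ z+ and p z: 37 + 37 = 74.
Recombination frequency = 74/568 = 0.1303 ≈ 13.0%, i.e. 13.0 m.u.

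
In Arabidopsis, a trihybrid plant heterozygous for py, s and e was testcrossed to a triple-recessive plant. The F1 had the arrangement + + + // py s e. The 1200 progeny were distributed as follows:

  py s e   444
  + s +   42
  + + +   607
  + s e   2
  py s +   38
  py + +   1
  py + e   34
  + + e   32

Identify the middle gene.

The two rarest classes, py + + and + s e, are the double crossovers. Comparing them with the parentals, only the py allele has switched, so py is the middle locus and the order is s – py – e.

py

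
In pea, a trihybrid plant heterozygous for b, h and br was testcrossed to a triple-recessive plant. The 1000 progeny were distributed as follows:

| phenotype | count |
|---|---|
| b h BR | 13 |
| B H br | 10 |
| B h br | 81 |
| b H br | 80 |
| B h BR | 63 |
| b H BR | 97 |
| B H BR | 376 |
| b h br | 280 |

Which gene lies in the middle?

The two most frequent reciprocal classes, B H BR and b h br, are the parental types, so the F1 was B H BR / b h br.
The two rarest classes, B H br and b h BR, are the double crossovers. Comparing them with the parentals, only the br allele has switched, so br is the middle locus and the order is h – br – b.

br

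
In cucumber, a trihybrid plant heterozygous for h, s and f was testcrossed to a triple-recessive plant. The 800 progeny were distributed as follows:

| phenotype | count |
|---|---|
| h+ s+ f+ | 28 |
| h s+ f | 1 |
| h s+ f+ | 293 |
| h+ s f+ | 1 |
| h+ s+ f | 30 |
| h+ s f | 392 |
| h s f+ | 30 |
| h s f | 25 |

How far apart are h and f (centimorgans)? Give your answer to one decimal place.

6.9 centimorgans

The two most frequent reciprocal classes, h s+ f+ and h+ s f, are the parental types, so the F1 was h s+ f+ / h+ s f.
The two rarest classes, h s+ f and h+ s f+, are the double crossovers. Comparing them with the parentals, only the f allele has switched, so f is the middle locus and the order is s – f – h.
Crossovers in the f–h interval produce the single-crossover classes h+ s+ f+ and h s f (28 + 25 = 53) plus the double crossovers (2).
RF(f–h) = (53 + 2) / 800 = 55/800 = 0.0688 → 6.9 centimorgans.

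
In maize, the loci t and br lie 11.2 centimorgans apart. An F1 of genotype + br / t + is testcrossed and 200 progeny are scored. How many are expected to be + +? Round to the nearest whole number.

A map distance of 11.2 centimorgans corresponds to a recombination frequency of 0.112.
The F1 is + br / t +, so + + is a recombinant gamete class with expected frequency r/2 = 0.112/2 = 0.0560.
Expected number = 0.0560 × 200 = 11.20 ≈ 11.

11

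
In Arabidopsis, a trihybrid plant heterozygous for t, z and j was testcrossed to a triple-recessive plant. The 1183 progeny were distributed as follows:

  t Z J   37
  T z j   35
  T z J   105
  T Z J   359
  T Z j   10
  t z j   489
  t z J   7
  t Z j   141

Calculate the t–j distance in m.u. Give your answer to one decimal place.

7.5 m.u.

The two most frequent reciprocal classes, t z j and T Z J, are the parental types, so the F1 was t z j / T Z J.
The two rarest classes, t z J and T Z j, are the double crossovers. Comparing them with the parentals, only the j allele has switched, so j is the middle locus and the order is z – j – t.
Crossovers in the j–t interval produce the single-crossover classes T z j and t Z J (35 + 37 = 72) plus the double crossovers (17).
RF(j–t) = (72 + 17) / 1183 = 89/1183 = 0.0752 → 7.5 m.u.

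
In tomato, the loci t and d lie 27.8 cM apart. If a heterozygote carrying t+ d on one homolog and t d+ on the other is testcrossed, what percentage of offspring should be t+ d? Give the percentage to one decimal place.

A map distance of 27.8 cM corresponds to a recombination frequency of 0.278.
The F1 is t+ d / t d+, so t+ d is a parental gamete class with expected frequency (1 − r)/2 = 0.722/2 = 0.3610.
That is 0.3610 = 36.1% of the progeny.

36.1%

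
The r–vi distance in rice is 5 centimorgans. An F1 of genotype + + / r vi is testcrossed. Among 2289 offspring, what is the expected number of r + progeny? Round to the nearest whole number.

57

A map distance of 5 centimorgans corresponds to a recombination frequency of 0.050.
The F1 is + + / r vi, so r + is a recombinant gamete class with expected frequency r/2 = 0.050/2 = 0.0250.
Expected number = 0.0250 × 2289 = 57.23 ≈ 57.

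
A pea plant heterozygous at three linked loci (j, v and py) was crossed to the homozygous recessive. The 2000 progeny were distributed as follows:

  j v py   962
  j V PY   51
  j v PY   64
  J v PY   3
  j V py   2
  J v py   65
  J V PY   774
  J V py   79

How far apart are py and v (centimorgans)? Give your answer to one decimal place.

The two most frequent reciprocal classes, j v py and J V PY, are the parental types, so the F1 was j v py / J V PY.
The two rarest classes, j V py and J v PY, are the double crossovers. Comparing them with the parentals, only the v allele has switched, so v is the middle locus and the order is py – v – j.
Crossovers in the py–v interval produce the single-crossover classes j v PY and J V py (64 + 79 = 143) plus the double crossovers (5).
RF(py–v) = (143 + 5) / 2000 = 148/2000 = 0.0740 → 7.4 centimorgans.

7.4 centimorgans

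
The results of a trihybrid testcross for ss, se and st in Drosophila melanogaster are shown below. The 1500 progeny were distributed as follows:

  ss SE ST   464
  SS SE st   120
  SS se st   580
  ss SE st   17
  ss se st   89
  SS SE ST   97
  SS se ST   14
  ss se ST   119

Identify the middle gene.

The two most frequent reciprocal classes, SS se st and ss SE ST, are the parental types, so the F1 was SS se st / ss SE ST.
The two rarest classes, SS se ST and ss SE st, are the double crossovers. Comparing them with the parentals, only the st allele has switched, so st is the middle locus and the order is ss – st – se.

st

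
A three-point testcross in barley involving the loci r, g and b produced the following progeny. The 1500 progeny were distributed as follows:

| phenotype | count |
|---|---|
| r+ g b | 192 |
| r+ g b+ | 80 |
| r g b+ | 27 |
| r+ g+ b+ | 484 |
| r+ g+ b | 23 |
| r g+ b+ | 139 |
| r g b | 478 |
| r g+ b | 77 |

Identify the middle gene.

The two most frequent reciprocal classes, r g b and r+ g+ b+, are the parental types, so the F1 was r g b / r+ g+ b+.
The two rarest classes, r g b+ and r+ g+ b, are the double crossovers. Comparing them with the parentals, only the b allele has switched, so b is the middle locus and the order is r – b – g.

b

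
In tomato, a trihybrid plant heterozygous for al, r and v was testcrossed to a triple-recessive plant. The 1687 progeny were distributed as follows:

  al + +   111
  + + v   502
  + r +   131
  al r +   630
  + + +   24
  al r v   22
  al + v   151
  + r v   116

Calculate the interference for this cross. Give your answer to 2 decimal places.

The two most frequent reciprocal classes, al r + and + + v, are the parental types, so the F1 was al r + / + + v.
The two rarest classes, al r v and + + +, are the double crossovers. Comparing them with the parentals, only the v allele has switched, so v is the middle locus and the order is r – v – al.
r–v: (227 + 46)/1687 = 0.1618; v–al: (282 + 46)/1687 = 0.1944.
Expected DCO frequency = 0.1618 × 0.1944 ≈ 0.03145; observed = 46/1687 ≈ 0.02727.
Coefficient of coincidence = 0.02727/0.03145 ≈ 0.87; interference = 1 − 0.87 = 0.13.

0.13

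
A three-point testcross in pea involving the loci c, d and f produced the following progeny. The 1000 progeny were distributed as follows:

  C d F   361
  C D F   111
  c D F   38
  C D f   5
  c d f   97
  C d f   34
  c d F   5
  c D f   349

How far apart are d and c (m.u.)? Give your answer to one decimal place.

The two most frequent reciprocal classes, c D f and C d F, are the parental types, so the F1 was c D f / C d F.
The two rarest classes, C D f and c d F, are the double crossovers. Comparing them with the parentals, only the c allele has switched, so c is the middle locus and the order is f – c – d.
Crossovers in the c–d interval produce the single-crossover classes c d f and C D F (97 + 111 = 208) plus the double crossovers (10).
RF(c–d) = (208 + 10) / 1000 = 218/1000 = 0.2180 → 21.8 m.u.

21.8 m.u.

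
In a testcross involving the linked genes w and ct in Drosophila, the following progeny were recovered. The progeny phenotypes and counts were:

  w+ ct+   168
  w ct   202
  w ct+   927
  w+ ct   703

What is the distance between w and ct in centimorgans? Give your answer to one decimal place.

The two most frequent classes, w+ ct (703) and w ct+ (927), are the parental types, so the F1 was w+ ct / w ct+.
The recombinant classes are w+ ct+ and w ct: 168 + 202 = 370.
Recombination frequency = 370/2000 = 0.1850 ≈ 18.5%, i.e. 18.5 centimorgans.

18.5 centimorgans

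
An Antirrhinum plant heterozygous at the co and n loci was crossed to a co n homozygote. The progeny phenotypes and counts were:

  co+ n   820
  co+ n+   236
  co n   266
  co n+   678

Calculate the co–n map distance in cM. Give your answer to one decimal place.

25.1 cM

The two most frequent classes, co+ n (820) and co n+ (678), are the parental types, so the F1 was co+ n / co n+.
The recombinant classes are co+ n+ and co n: 236 + 266 = 502.
Recombination frequency = 502/2000 = 0.2510 ≈ 25.1%, i.e. 25.1 cM.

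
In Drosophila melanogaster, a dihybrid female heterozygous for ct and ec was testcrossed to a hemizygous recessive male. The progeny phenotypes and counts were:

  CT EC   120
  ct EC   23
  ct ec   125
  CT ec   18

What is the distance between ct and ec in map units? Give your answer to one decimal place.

14.3 map units

The two most frequent classes, CT EC (120) and ct ec (125), are the parental types, so the F1 was CT EC / ct ec.
The recombinant classes are CT ec and ct EC: 18 + 23 = 41.
Recombination frequency = 41/286 = 0.1434 ≈ 14.3%, i.e. 14.3 map units.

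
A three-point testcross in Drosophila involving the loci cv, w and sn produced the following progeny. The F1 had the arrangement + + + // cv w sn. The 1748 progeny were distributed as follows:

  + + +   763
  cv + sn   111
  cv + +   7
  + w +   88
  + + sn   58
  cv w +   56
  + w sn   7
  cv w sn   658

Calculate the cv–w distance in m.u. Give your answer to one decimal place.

The two rarest classes, cv + + and + w sn, are the double crossovers. Comparing them with the parentals, only the cv allele has switched, so cv is the middle locus and the order is w – cv – sn.
Crossovers in the w–cv interval produce the single-crossover classes + w + and cv + sn (88 + 111 = 199) plus the double crossovers (14).
RF(w–cv) = (199 + 14) / 1748 = 213/1748 = 0.1219 → 12.2 m.u.

12.2 m.u.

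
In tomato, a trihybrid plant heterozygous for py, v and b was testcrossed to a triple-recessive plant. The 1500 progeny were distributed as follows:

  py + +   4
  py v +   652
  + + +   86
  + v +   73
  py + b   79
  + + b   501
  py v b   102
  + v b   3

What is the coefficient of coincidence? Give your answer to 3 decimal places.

The two most frequent reciprocal classes, py v + and + + b, are the parental types, so the F1 was py v + / + + b.
The two rarest classes, py + + and + v b, are the double crossovers. Comparing them with the parentals, only the v allele has switched, so v is the middle locus and the order is py – v – b.
py–v: (152 + 7)/1500 = 0.1060; v–b: (188 + 7)/1500 = 0.1300.
Expected DCO frequency = 0.1060 × 0.1300 ≈ 0.01378; observed = 7/1500 ≈ 0.00467.
Coefficient of coincidence = 0.00467/0.01378 ≈ 0.339.

0.339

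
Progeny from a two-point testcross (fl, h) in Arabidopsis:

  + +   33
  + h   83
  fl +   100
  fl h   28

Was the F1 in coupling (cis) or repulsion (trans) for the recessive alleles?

The two most frequent classes are + h (83) and fl + (100); these are the parental (non-recombinant) types.
So the F1 carried + h on one chromosome and fl + on the other — the recessive alleles are on opposite chromosomes (trans / repulsion).

trans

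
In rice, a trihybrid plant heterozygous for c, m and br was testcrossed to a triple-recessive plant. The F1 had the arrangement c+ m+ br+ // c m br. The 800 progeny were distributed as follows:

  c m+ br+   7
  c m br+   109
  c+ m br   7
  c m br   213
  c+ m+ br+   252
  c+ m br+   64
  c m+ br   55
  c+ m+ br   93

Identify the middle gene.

c

The two rarest classes, c m+ br+ and c+ m br, are the double crossovers. Comparing them with the parentals, only the c allele has switched, so c is the middle locus and the order is m – c – br.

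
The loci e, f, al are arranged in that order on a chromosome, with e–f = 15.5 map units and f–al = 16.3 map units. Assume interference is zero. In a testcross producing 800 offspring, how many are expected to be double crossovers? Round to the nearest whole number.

Map distances give recombination frequencies of 0.155 and 0.163 for the two intervals.
With no interference, expected double-crossover frequency = 0.155 × 0.163 = 0.02526.
Expected number = 0.02526 × 800 = 20.21 ≈ 20.

20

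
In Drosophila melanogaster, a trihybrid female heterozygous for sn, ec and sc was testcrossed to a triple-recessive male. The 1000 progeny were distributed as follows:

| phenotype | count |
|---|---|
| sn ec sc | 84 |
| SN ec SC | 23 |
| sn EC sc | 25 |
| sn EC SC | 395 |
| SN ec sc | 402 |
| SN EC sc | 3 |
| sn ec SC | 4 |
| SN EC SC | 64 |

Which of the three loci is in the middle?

The two most frequent reciprocal classes, sn EC SC and SN ec sc, are the parental types, so the F1 was sn EC SC / SN ec sc.
The two rarest classes, sn ec SC and SN EC sc, are the double crossovers. Comparing them with the parentals, only the ec allele has switched, so ec is the middle locus and the order is sc – ec – sn.

ec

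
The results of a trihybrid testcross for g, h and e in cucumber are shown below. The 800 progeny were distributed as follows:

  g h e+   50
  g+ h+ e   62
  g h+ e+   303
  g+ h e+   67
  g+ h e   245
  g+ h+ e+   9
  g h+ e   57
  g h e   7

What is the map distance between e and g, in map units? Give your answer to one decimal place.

The two most frequent reciprocal classes, g h+ e+ and g+ h e, are the parental types, so the F1 was g h+ e+ / g+ h e.
The two rarest classes, g+ h+ e+ and g h e, are the double crossovers. Comparing them with the parentals, only the g allele has switched, so g is the middle locus and the order is e – g – h.
Crossovers in the e–g interval produce the single-crossover classes g h+ e and g+ h e+ (57 + 67 = 124) plus the double crossovers (16).
RF(e–g) = (124 + 16) / 800 = 140/800 = 0.1750 → 17.5 map units.

17.5 map units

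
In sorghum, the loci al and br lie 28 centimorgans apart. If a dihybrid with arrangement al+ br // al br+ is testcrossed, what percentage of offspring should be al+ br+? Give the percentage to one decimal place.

14.0%

A map distance of 28 centimorgans corresponds to a recombination frequency of 0.280.
The F1 is al+ br / al br+, so al+ br+ is a recombinant gamete class with expected frequency r/2 = 0.280/2 = 0.1400.
That is 0.1400 = 14.0% of the progeny.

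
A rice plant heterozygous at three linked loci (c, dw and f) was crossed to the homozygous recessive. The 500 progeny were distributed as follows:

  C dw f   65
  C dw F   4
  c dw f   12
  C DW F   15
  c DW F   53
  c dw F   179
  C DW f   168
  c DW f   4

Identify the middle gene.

The two most frequent reciprocal classes, C DW f and c dw F, are the parental types, so the F1 was C DW f / c dw F.
The two rarest classes, c DW f and C dw F, are the double crossovers. Comparing them with the parentals, only the c allele has switched, so c is the middle locus and the order is dw – c – f.

c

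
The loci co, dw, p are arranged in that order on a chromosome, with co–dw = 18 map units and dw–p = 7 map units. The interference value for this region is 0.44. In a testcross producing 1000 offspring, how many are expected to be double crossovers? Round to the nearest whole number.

Map distances give recombination frequencies of 0.180 and 0.070 for the two intervals.
With interference 0.44 (so coincidence = 0.56), expected double-crossover frequency = 0.180 × 0.070 × 0.56 = 0.00706.
Expected number = 0.00706 × 1000 = 7.06 ≈ 7.

7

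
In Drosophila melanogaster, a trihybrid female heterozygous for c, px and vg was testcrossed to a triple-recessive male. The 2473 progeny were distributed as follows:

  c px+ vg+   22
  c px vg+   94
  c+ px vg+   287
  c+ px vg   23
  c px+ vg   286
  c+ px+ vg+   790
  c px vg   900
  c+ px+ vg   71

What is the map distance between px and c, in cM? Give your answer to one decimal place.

The two most frequent reciprocal classes, c+ px+ vg+ and c px vg, are the parental types, so the F1 was c+ px+ vg+ / c px vg.
The two rarest classes, c px+ vg+ and c+ px vg, are the double crossovers. Comparing them with the parentals, only the c allele has switched, so c is the middle locus and the order is px – c – vg.
Crossovers in the px–c interval produce the single-crossover classes c+ px vg+ and c px+ vg (287 + 286 = 573) plus the double crossovers (45).
RF(px–c) = (573 + 45) / 2473 = 618/2473 = 0.2499 → 25.0 cM.

25.0 cM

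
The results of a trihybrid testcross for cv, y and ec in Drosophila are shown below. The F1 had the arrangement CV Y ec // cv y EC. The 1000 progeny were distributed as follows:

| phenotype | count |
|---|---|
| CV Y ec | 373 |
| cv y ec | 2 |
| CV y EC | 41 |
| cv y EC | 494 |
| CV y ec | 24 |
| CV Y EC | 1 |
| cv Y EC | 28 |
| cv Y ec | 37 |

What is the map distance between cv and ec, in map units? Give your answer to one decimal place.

The two rarest classes, CV Y EC and cv y ec, are the double crossovers. Comparing them with the parentals, only the ec allele has switched, so ec is the middle locus and the order is y – ec – cv.
Crossovers in the ec–cv interval produce the single-crossover classes cv Y ec and CV y EC (37 + 41 = 78) plus the double crossovers (3).
RF(ec–cv) = (78 + 3) / 1000 = 81/1000 = 0.0810 → 8.1 map units.

8.1 map units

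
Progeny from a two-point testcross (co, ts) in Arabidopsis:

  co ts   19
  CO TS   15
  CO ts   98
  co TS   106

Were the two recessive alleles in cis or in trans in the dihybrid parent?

trans

The two most frequent classes are CO ts (98) and co TS (106); these are the parental (non-recombinant) types.
So the F1 carried CO ts on one chromosome and co TS on the other — the recessive alleles are on opposite chromosomes (trans / repulsion).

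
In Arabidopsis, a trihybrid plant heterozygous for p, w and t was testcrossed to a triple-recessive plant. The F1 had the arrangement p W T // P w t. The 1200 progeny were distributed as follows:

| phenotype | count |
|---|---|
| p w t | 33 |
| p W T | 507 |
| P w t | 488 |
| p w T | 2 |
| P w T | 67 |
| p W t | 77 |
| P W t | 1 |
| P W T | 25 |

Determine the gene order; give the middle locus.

w

The two rarest classes, p w T and P W t, are the double crossovers. Comparing them with the parentals, only the w allele has switched, so w is the middle locus and the order is p – w – t.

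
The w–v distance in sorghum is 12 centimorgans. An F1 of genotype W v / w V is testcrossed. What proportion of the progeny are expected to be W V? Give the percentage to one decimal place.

A map distance of 12 centimorgans corresponds to a recombination frequency of 0.120.
The F1 is W v / w V, so W V is a recombinant gamete class with expected frequency r/2 = 0.120/2 = 0.0600.
That is 0.0600 = 6.0% of the progeny.

6.0%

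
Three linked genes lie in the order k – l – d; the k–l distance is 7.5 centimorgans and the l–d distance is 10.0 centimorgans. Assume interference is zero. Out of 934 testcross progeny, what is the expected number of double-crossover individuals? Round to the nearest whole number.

Map distances give recombination frequencies of 0.075 and 0.100 for the two intervals.
With no interference, expected double-crossover frequency = 0.075 × 0.100 = 0.00750.
Expected number = 0.00750 × 934 = 7.00 ≈ 7.

7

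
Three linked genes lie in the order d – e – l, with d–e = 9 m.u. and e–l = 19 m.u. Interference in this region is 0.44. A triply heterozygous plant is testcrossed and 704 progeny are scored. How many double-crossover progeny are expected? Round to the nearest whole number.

Map distances give recombination frequencies of 0.090 and 0.190 for the two intervals.
With interference 0.44 (so coincidence = 0.56), expected double-crossover frequency = 0.090 × 0.190 × 0.56 = 0.00958.
Expected number = 0.00958 × 704 = 6.74 ≈ 7.

7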